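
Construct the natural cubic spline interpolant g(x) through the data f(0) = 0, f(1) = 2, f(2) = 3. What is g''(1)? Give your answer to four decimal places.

Let m_i = g''(x_i). Step sizes h_i = 1, 1; slopes of the chords Δ_i = (y_(i+1) - y_i)/h_i = 2, 1.
  1·m_0 + 4·m_1 + 1·m_2 = 6(Δ_1 - Δ_0) = -6
Natural end conditions: m_0 = m_2 = 0.
Solving the tridiagonal system: m_0 = 0, m_1 = -3/2, m_2 = 0.

-1.5000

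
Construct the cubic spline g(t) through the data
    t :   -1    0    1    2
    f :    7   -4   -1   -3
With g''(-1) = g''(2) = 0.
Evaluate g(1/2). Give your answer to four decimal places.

Put M_i = g'' at the i-th knot. Here h = (1, 1, 1) and Δ = (-11, 3, -2), so the interior equations h_(i-1)·M_(i-1) + 2(h_(i-1)+h_i)·M_i + h_i·M_(i+1) = 6(Δ_i − Δ_(i-1)) read
  1·M_0 + 4·M_1 + 1·M_2 = 6(Δ_1 - Δ_0) = 84
  1·M_1 + 4·M_2 + 1·M_3 = 6(Δ_2 - Δ_1) = -30
Natural end conditions: M_0 = M_3 = 0.
Solving the tridiagonal system: M_0 = 0, M_1 = 122/5, M_2 = -68/5, M_3 = 0.
On [0, 1], g(t) = -4 - 43/15·t + 61/5·t² - 19/3·t³.
With t = 1/2: g(1/2) = -127/40.

-3.1750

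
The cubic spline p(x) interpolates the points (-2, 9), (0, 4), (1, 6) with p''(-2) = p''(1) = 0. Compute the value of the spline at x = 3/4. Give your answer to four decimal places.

5.3242

With M_i denoting the second derivative at x_i, h_i = 2, 1, and Δ_i = (y_(i+1) − y_i)/h_i = -5/2, 2:
  2·M_0 + 6·M_1 + 1·M_2 = 6(Δ_1 - Δ_0) = 27
Natural end conditions: M_0 = M_2 = 0.
Forward elimination and back-substitution give M_0 = 0, M_1 = 9/2, M_2 = 0.
On [0, 1], p(x) = 4 + 1/2·x + 9/4·x² - 3/4·x³.
With x = 3/4: p(3/4) = 1363/256.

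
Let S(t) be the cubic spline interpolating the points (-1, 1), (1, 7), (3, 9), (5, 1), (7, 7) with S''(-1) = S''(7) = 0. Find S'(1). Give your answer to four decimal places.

Put M_i = S'' at the i-th knot. Here h = (2, 2, 2, 2) and Δ = (3, 1, -4, 3), so the interior equations h_(i-1)·M_(i-1) + 2(h_(i-1)+h_i)·M_i + h_i·M_(i+1) = 6(Δ_i − Δ_(i-1)) read
  2·M_0 + 8·M_1 + 2·M_2 = 6(Δ_1 - Δ_0) = -12
  2·M_1 + 8·M_2 + 2·M_3 = 6(Δ_2 - Δ_1) = -30
  2·M_2 + 8·M_3 + 2·M_4 = 6(Δ_3 - Δ_2) = 42
Natural end conditions: M_0 = M_4 = 0.
Solving the tridiagonal system: M_0 = 0, M_1 = -9/56, M_2 = -75/14, M_3 = 369/56, M_4 = 0.
On [1, 3], S'(t) = b_1 + 2c_1·(t - 1) + 3d_1·(t - 1)² with b_1 = Δ_1 - h_1(2M_1 + M_2)/6 = 81/28, c_1 = M_1/2 = -9/112, d_1 = (M_2 - M_1)/(6h_1) = -97/224. So S'(1) = 81/28.

2.8929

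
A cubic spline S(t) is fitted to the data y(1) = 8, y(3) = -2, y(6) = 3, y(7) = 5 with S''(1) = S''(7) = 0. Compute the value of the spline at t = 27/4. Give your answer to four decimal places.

4.5550

With m_i denoting the second derivative at x_i, h_i = 2, 3, 1, and Δ_i = (y_(i+1) − y_i)/h_i = -5, 5/3, 2:
  2·m_0 + 10·m_1 + 3·m_2 = 6(Δ_1 - Δ_0) = 40
  3·m_1 + 8·m_2 + 1·m_3 = 6(Δ_2 - Δ_1) = 2
Natural end conditions: m_0 = m_3 = 0.
Forward elimination and back-substitution give m_0 = 0, m_1 = 314/71, m_2 = -100/71, m_3 = 0.
On [6, 7], S(t) = 3 + 526/213·(t - 6) - 50/71·(t - 6)² + 50/213·(t - 6)³.
With (t - 6) = 3/4: S(27/4) = 10349/2272.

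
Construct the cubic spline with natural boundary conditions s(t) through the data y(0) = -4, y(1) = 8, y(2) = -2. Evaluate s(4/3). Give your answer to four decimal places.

6.7037

Write σ_i for s''(x_i). With h_i = 1, 1 and divided differences Δ_i = 12, -10, the continuity of s' gives the tridiagonal system
  1·σ_0 + 4·σ_1 + 1·σ_2 = 6(Δ_1 - Δ_0) = -132
Natural end conditions: σ_0 = σ_2 = 0.
Hence σ_0 = 0, σ_1 = -33, σ_2 = 0.
On [1, 2], s(t) = 8 + 1·(t - 1) - 33/2·(t - 1)² + 11/2·(t - 1)³.
With (t - 1) = 1/3: s(4/3) = 181/27.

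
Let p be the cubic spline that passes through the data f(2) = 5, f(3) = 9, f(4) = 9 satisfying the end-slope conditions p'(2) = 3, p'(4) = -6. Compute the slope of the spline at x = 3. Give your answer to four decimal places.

Write m_i for p''(x_i). With h_i = 1, 1 and divided differences Δ_i = 4, 0, the continuity of p' gives the tridiagonal system
  1·m_0 + 4·m_1 + 1·m_2 = 6(Δ_1 - Δ_0) = -24
Clamped end conditions give two more equations: 2h_0·m_0 + h_0·m_1 = 6(Δ_0 - p'(2)) = 6 and h_1·m_1 + 2h_1·m_2 = 6(p'(4) - Δ_1) = -36.
Solving the tridiagonal system: m_0 = 9/2, m_1 = -3, m_2 = -33/2.
On [3, 4], p'(x) = b_1 + 2c_1·(x - 3) + 3d_1·(x - 3)² with b_1 = Δ_1 - h_1(2m_1 + m_2)/6 = 15/4, c_1 = m_1/2 = -3/2, d_1 = (m_2 - m_1)/(6h_1) = -9/4. So p'(3) = 15/4.

3.7500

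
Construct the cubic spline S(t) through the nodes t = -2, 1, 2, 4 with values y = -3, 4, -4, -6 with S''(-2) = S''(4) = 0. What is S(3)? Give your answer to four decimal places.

-7.1170

Let M_i = S''(x_i). Step sizes h_i = 3, 1, 2; slopes of the chords Δ_i = (y_(i+1) - y_i)/h_i = 7/3, -8, -1.
  3·M_0 + 8·M_1 + 1·M_2 = 6(Δ_1 - Δ_0) = -62
  1·M_1 + 6·M_2 + 2·M_3 = 6(Δ_2 - Δ_1) = 42
Natural end conditions: M_0 = M_3 = 0.
Hence M_0 = 0, M_1 = -414/47, M_2 = 398/47, M_3 = 0.
On [2, 4], S(t) = -4 - 937/141·(t - 2) + 199/47·(t - 2)² - 199/282·(t - 2)³.
With (t - 2) = 1: S(3) = -669/94.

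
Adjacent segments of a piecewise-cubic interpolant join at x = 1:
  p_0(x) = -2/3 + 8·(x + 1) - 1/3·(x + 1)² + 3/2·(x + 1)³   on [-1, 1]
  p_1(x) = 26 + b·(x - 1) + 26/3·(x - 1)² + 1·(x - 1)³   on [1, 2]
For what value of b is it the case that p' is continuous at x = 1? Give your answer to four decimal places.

p_0'(x) = 8 - 2/3·(x + 1) + 9/2·(x + 1)², so p_0'(1) = 74/3. On the right, p_1'(1) = b, so b = 74/3.

24.6667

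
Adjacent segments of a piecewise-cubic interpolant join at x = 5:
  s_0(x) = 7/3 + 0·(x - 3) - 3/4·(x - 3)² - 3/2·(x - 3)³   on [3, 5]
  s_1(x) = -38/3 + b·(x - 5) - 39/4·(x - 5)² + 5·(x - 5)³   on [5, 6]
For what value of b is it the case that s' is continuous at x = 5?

-21

s_0'(x) = 0 - 3/2·(x - 3) - 9/2·(x - 3)², so s_0'(5) = -21. On the right, s_1'(5) = b, so b = -21.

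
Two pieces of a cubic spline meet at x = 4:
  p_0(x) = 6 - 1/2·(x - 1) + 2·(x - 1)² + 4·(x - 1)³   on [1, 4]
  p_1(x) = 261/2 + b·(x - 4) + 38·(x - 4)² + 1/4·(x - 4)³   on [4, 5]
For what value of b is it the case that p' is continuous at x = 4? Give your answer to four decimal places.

119.5000

p_0'(x) = -1/2 + 4·(x - 1) + 12·(x - 1)², so p_0'(4) = 239/2. On the right, p_1'(4) = b, so b = 239/2.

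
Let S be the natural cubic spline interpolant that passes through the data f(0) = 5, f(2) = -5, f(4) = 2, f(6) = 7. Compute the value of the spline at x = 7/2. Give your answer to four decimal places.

Put σ_i = S'' at the i-th knot. Here h = (2, 2, 2) and Δ = (-5, 7/2, 5/2), so the interior equations h_(i-1)·σ_(i-1) + 2(h_(i-1)+h_i)·σ_i + h_i·σ_(i+1) = 6(Δ_i − Δ_(i-1)) read
  2·σ_0 + 8·σ_1 + 2·σ_2 = 6(Δ_1 - Δ_0) = 51
  2·σ_1 + 8·σ_2 + 2·σ_3 = 6(Δ_2 - Δ_1) = -6
Natural end conditions: σ_0 = σ_3 = 0.
Solving: σ_0 = 0, σ_1 = 7, σ_2 = -5/2, σ_3 = 0.
On [2, 4], S(x) = -5 - 1/3·(x - 2) + 7/2·(x - 2)² - 19/24·(x - 2)³.
With (x - 2) = 3/2: S(7/2) = -19/64.

-0.2969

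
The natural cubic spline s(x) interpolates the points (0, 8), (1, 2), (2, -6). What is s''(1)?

-3

Write M_i for s''(x_i). With h_i = 1, 1 and divided differences Δ_i = -6, -8, the continuity of s' gives the tridiagonal system
  1·M_0 + 4·M_1 + 1·M_2 = 6(Δ_1 - Δ_0) = -12
Natural end conditions: M_0 = M_2 = 0.
Solving the tridiagonal system: M_0 = 0, M_1 = -3, M_2 = 0.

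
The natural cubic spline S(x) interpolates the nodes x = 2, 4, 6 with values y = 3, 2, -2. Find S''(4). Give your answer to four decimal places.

Let M_i = S''(x_i). Step sizes h_i = 2, 2; slopes of the chords Δ_i = (y_(i+1) - y_i)/h_i = -1/2, -2.
  2·M_0 + 8·M_1 + 2·M_2 = 6(Δ_1 - Δ_0) = -9
Natural end conditions: M_0 = M_2 = 0.
Forward elimination and back-substitution give M_0 = 0, M_1 = -9/8, M_2 = 0.

-1.1250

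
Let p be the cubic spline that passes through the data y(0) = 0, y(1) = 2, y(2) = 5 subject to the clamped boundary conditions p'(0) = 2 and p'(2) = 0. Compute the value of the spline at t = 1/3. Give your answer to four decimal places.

0.5741

With M_i denoting the second derivative at x_i, h_i = 1, 1, and Δ_i = (y_(i+1) − y_i)/h_i = 2, 3:
  1·M_0 + 4·M_1 + 1·M_2 = 6(Δ_1 - Δ_0) = 6
Clamped end conditions give two more equations: 2h_0·M_0 + h_0·M_1 = 6(Δ_0 - p'(0)) = 0 and h_1·M_1 + 2h_1·M_2 = 6(p'(2) - Δ_1) = -18.
Hence M_0 = -5/2, M_1 = 5, M_2 = -23/2.
On [0, 1], p(t) = 0 + 2·t - 5/4·t² + 5/4·t³.
With t = 1/3: p(1/3) = 31/54.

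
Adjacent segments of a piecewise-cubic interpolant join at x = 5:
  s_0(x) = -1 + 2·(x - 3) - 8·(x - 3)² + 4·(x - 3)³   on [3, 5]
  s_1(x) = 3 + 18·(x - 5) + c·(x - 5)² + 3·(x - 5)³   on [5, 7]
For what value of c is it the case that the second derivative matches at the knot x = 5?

s_0''(x) = -16 + 24·(x - 3), so s_0''(5) = 32. On the right, s_1''(5) = 2c, so c = 16.

16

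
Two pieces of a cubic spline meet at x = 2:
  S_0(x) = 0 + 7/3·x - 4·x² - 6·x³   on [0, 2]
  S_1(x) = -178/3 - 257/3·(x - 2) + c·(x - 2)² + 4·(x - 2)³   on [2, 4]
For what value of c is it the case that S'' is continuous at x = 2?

-40

S_0''(x) = -8 - 36·x, so S_0''(2) = -80. On the right, S_1''(2) = 2c, so c = -40.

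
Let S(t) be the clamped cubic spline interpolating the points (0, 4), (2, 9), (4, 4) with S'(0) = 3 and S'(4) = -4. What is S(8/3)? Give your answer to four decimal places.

With σ_i denoting the second derivative at x_i, h_i = 2, 2, and Δ_i = (y_(i+1) − y_i)/h_i = 5/2, -5/2:
  2·σ_0 + 8·σ_1 + 2·σ_2 = 6(Δ_1 - Δ_0) = -30
Clamped end conditions give two more equations: 2h_0·σ_0 + h_0·σ_1 = 6(Δ_0 - S'(0)) = -3 and h_1·σ_1 + 2h_1·σ_2 = 6(S'(4) - Δ_1) = -9.
Forward elimination and back-substitution give σ_0 = 5/4, σ_1 = -4, σ_2 = -1/4.
On [2, 4], S(t) = 9 + 1/4·(t - 2) - 2·(t - 2)² + 5/16·(t - 2)³.
With (t - 2) = 2/3: S(8/3) = 226/27.

8.3704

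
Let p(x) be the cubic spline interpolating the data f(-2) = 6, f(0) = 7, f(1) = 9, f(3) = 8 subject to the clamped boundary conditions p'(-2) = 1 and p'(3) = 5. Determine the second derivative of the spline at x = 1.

-7

Let M_i = p''(x_i). Step sizes h_i = 2, 1, 2; slopes of the chords Δ_i = (y_(i+1) - y_i)/h_i = 1/2, 2, -1/2.
  2·M_0 + 6·M_1 + 1·M_2 = 6(Δ_1 - Δ_0) = 9
  1·M_1 + 6·M_2 + 2·M_3 = 6(Δ_2 - Δ_1) = -15
Clamped end conditions give two more equations: 2h_0·M_0 + h_0·M_1 = 6(Δ_0 - p'(-2)) = -3 and h_2·M_2 + 2h_2·M_3 = 6(p'(3) - Δ_2) = 33.
Forward elimination and back-substitution give M_0 = -5/2, M_1 = 7/2, M_2 = -7, M_3 = 47/4.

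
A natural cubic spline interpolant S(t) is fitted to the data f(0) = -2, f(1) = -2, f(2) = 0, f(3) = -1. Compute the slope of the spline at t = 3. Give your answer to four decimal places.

-1.9333

Put M_i = S'' at the i-th knot. Here h = (1, 1, 1) and Δ = (0, 2, -1), so the interior equations h_(i-1)·M_(i-1) + 2(h_(i-1)+h_i)·M_i + h_i·M_(i+1) = 6(Δ_i − Δ_(i-1)) read
  1·M_0 + 4·M_1 + 1·M_2 = 6(Δ_1 - Δ_0) = 12
  1·M_1 + 4·M_2 + 1·M_3 = 6(Δ_2 - Δ_1) = -18
Natural end conditions: M_0 = M_3 = 0.
Solving: M_0 = 0, M_1 = 22/5, M_2 = -28/5, M_3 = 0.
On [2, 3], S'(t) = b_2 + 2c_2·(t - 2) + 3d_2·(t - 2)² with b_2 = Δ_2 - h_2(2M_2 + M_3)/6 = 13/15, c_2 = M_2/2 = -14/5, d_2 = (M_3 - M_2)/(6h_2) = 14/15. So S'(3) = -29/15.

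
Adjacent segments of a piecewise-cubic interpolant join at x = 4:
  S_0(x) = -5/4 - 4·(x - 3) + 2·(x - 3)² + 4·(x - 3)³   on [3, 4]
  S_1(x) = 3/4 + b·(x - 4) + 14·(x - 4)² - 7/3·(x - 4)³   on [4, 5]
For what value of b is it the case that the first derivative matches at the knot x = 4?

12

S_0'(x) = -4 + 4·(x - 3) + 12·(x - 3)², so S_0'(4) = 12. On the right, S_1'(4) = b, so b = 12.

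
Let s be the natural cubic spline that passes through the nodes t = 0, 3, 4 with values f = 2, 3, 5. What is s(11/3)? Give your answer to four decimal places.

Put m_i = s'' at the i-th knot. Here h = (3, 1) and Δ = (1/3, 2), so the interior equations h_(i-1)·m_(i-1) + 2(h_(i-1)+h_i)·m_i + h_i·m_(i+1) = 6(Δ_i − Δ_(i-1)) read
  3·m_0 + 8·m_1 + 1·m_2 = 6(Δ_1 - Δ_0) = 10
Natural end conditions: m_0 = m_2 = 0.
Hence m_0 = 0, m_1 = 5/4, m_2 = 0.
On [3, 4], s(t) = 3 + 19/12·(t - 3) + 5/8·(t - 3)² - 5/24·(t - 3)³.
With (t - 3) = 2/3: s(11/3) = 346/81.

4.2716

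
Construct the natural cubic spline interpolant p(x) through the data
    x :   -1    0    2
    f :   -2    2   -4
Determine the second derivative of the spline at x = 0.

Write m_i for p''(x_i). With h_i = 1, 2 and divided differences Δ_i = 4, -3, the continuity of p' gives the tridiagonal system
  1·m_0 + 6·m_1 + 2·m_2 = 6(Δ_1 - Δ_0) = -42
Natural end conditions: m_0 = m_2 = 0.
Hence m_0 = 0, m_1 = -7, m_2 = 0.

-7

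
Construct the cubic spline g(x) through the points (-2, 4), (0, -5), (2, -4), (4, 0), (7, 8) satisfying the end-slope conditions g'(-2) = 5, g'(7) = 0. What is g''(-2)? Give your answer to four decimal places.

Let σ_i = g''(x_i). Step sizes h_i = 2, 2, 2, 3; slopes of the chords Δ_i = (y_(i+1) - y_i)/h_i = -9/2, 1/2, 2, 8/3.
  2·σ_0 + 8·σ_1 + 2·σ_2 = 6(Δ_1 - Δ_0) = 30
  2·σ_1 + 8·σ_2 + 2·σ_3 = 6(Δ_2 - Δ_1) = 9
  2·σ_2 + 10·σ_3 + 3·σ_4 = 6(Δ_3 - Δ_2) = 4
Clamped end conditions give two more equations: 2h_0·σ_0 + h_0·σ_1 = 6(Δ_0 - g'(-2)) = -57 and h_3·σ_3 + 2h_3·σ_4 = 6(g'(7) - Δ_3) = -16.
Solving: σ_0 = -2573/138, σ_1 = 1213/138, σ_2 = -209/138, σ_3 = 122/69, σ_4 = -245/69.

-18.6449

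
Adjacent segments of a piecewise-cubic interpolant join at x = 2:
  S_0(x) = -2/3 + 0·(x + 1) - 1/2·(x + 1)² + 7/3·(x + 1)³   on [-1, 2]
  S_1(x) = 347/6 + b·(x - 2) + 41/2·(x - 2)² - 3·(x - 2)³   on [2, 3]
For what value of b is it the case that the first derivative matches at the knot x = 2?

60

S_0'(x) = 0 - 1·(x + 1) + 7·(x + 1)², so S_0'(2) = 60. On the right, S_1'(2) = b, so b = 60.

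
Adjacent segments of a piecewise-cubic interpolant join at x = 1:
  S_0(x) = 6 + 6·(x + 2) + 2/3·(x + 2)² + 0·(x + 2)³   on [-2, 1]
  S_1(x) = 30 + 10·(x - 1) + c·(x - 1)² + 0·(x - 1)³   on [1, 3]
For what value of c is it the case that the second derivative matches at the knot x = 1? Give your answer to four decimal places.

S_0''(x) = 4/3 + 0·(x + 2), so S_0''(1) = 4/3. On the right, S_1''(1) = 2c, so c = 2/3.

0.6667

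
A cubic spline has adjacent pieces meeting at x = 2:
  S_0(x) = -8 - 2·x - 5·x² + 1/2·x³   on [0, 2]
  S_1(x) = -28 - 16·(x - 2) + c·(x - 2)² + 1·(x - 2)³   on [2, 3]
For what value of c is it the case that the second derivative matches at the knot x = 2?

S_0''(x) = -10 + 3·x, so S_0''(2) = -4. On the right, S_1''(2) = 2c, so c = -2.

-2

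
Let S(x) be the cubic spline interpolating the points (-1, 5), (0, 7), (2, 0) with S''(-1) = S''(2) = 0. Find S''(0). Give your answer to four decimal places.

-5.5000

Put m_i = S'' at the i-th knot. Here h = (1, 2) and Δ = (2, -7/2), so the interior equations h_(i-1)·m_(i-1) + 2(h_(i-1)+h_i)·m_i + h_i·m_(i+1) = 6(Δ_i − Δ_(i-1)) read
  1·m_0 + 6·m_1 + 2·m_2 = 6(Δ_1 - Δ_0) = -33
Natural end conditions: m_0 = m_2 = 0.
Solving the tridiagonal system: m_0 = 0, m_1 = -11/2, m_2 = 0.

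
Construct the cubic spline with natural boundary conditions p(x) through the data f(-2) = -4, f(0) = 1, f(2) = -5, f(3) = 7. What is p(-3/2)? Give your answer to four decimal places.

-1.4077

Put m_i = p'' at the i-th knot. Here h = (2, 2, 1) and Δ = (5/2, -3, 12), so the interior equations h_(i-1)·m_(i-1) + 2(h_(i-1)+h_i)·m_i + h_i·m_(i+1) = 6(Δ_i − Δ_(i-1)) read
  2·m_0 + 8·m_1 + 2·m_2 = 6(Δ_1 - Δ_0) = -33
  2·m_1 + 6·m_2 + 1·m_3 = 6(Δ_2 - Δ_1) = 90
Natural end conditions: m_0 = m_3 = 0.
Solving: m_0 = 0, m_1 = -189/22, m_2 = 393/22, m_3 = 0.
On [-2, 0], p(x) = -4 + 59/11·(x + 2) + 0·(x + 2)² - 63/88·(x + 2)³.
With (x + 2) = 1/2: p(-3/2) = -991/704.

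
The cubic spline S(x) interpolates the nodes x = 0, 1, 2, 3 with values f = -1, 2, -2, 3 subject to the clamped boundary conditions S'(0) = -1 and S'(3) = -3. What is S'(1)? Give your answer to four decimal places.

-0.9333

Put m_i = S'' at the i-th knot. Here h = (1, 1, 1) and Δ = (3, -4, 5), so the interior equations h_(i-1)·m_(i-1) + 2(h_(i-1)+h_i)·m_i + h_i·m_(i+1) = 6(Δ_i − Δ_(i-1)) read
  1·m_0 + 4·m_1 + 1·m_2 = 6(Δ_1 - Δ_0) = -42
  1·m_1 + 4·m_2 + 1·m_3 = 6(Δ_2 - Δ_1) = 54
Clamped end conditions give two more equations: 2h_0·m_0 + h_0·m_1 = 6(Δ_0 - S'(0)) = 24 and h_2·m_2 + 2h_2·m_3 = 6(S'(3) - Δ_2) = -48.
Forward elimination and back-substitution give m_0 = 358/15, m_1 = -356/15, m_2 = 436/15, m_3 = -578/15.
On [1, 2], S'(x) = b_1 + 2c_1·(x - 1) + 3d_1·(x - 1)² with b_1 = Δ_1 - h_1(2m_1 + m_2)/6 = -14/15, c_1 = m_1/2 = -178/15, d_1 = (m_2 - m_1)/(6h_1) = 44/5. So S'(1) = -14/15.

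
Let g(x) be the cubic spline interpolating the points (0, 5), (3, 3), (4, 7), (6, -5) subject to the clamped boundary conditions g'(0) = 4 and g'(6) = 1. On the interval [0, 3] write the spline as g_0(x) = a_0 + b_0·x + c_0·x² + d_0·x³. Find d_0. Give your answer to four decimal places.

1.0291

Let m_i = g''(x_i). Step sizes h_i = 3, 1, 2; slopes of the chords Δ_i = (y_(i+1) - y_i)/h_i = -2/3, 4, -6.
  3·m_0 + 8·m_1 + 1·m_2 = 6(Δ_1 - Δ_0) = 28
  1·m_1 + 6·m_2 + 2·m_3 = 6(Δ_2 - Δ_1) = -60
Clamped end conditions give two more equations: 2h_0·m_0 + h_0·m_1 = 6(Δ_0 - g'(0)) = -28 and h_2·m_2 + 2h_2·m_3 = 6(g'(6) - Δ_2) = 42.
Solving the tridiagonal system: m_0 = -65/7, m_1 = 194/21, m_2 = -379/21, m_3 = 410/21.
On [0, 3], with g_0(x) = a_0 + b_0·x + c_0·x² + d_0·x³: c_0 = m_0/2 = -65/14, d_0 = (m_1 - m_0)/(6h_0) = 389/378, b_0 = Δ_0 - h_0(2m_0 + m_1)/6 = 4.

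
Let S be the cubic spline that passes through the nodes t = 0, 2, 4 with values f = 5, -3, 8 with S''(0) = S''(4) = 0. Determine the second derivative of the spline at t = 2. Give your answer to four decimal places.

Write σ_i for S''(x_i). With h_i = 2, 2 and divided differences Δ_i = -4, 11/2, the continuity of S' gives the tridiagonal system
  2·σ_0 + 8·σ_1 + 2·σ_2 = 6(Δ_1 - Δ_0) = 57
Natural end conditions: σ_0 = σ_2 = 0.
Forward elimination and back-substitution give σ_0 = 0, σ_1 = 57/8, σ_2 = 0.

7.1250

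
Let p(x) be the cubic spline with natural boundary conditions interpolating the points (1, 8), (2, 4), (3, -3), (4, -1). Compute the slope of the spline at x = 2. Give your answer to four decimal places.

Write σ_i for p''(x_i). With h_i = 1, 1, 1 and divided differences Δ_i = -4, -7, 2, the continuity of p' gives the tridiagonal system
  1·σ_0 + 4·σ_1 + 1·σ_2 = 6(Δ_1 - Δ_0) = -18
  1·σ_1 + 4·σ_2 + 1·σ_3 = 6(Δ_2 - Δ_1) = 54
Natural end conditions: σ_0 = σ_3 = 0.
Hence σ_0 = 0, σ_1 = -42/5, σ_2 = 78/5, σ_3 = 0.
On [2, 3], p'(x) = b_1 + 2c_1·(x - 2) + 3d_1·(x - 2)² with b_1 = Δ_1 - h_1(2σ_1 + σ_2)/6 = -34/5, c_1 = σ_1/2 = -21/5, d_1 = (σ_2 - σ_1)/(6h_1) = 4. So p'(2) = -34/5.

-6.8000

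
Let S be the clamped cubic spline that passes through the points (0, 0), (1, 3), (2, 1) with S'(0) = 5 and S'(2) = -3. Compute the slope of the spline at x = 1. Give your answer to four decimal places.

Let M_i = S''(x_i). Step sizes h_i = 1, 1; slopes of the chords Δ_i = (y_(i+1) - y_i)/h_i = 3, -2.
  1·M_0 + 4·M_1 + 1·M_2 = 6(Δ_1 - Δ_0) = -30
Clamped end conditions give two more equations: 2h_0·M_0 + h_0·M_1 = 6(Δ_0 - S'(0)) = -12 and h_1·M_1 + 2h_1·M_2 = 6(S'(2) - Δ_1) = -6.
Forward elimination and back-substitution give M_0 = -5/2, M_1 = -7, M_2 = 1/2.
On [1, 2], S'(x) = b_1 + 2c_1·(x - 1) + 3d_1·(x - 1)² with b_1 = Δ_1 - h_1(2M_1 + M_2)/6 = 1/4, c_1 = M_1/2 = -7/2, d_1 = (M_2 - M_1)/(6h_1) = 5/4. So S'(1) = 1/4.

0.2500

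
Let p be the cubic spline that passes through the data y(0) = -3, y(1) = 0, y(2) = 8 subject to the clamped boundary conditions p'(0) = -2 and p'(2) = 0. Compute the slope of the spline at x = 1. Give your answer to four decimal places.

Put m_i = p'' at the i-th knot. Here h = (1, 1) and Δ = (3, 8), so the interior equations h_(i-1)·m_(i-1) + 2(h_(i-1)+h_i)·m_i + h_i·m_(i+1) = 6(Δ_i − Δ_(i-1)) read
  1·m_0 + 4·m_1 + 1·m_2 = 6(Δ_1 - Δ_0) = 30
Clamped end conditions give two more equations: 2h_0·m_0 + h_0·m_1 = 6(Δ_0 - p'(0)) = 30 and h_1·m_1 + 2h_1·m_2 = 6(p'(2) - Δ_1) = -48.
Solving the tridiagonal system: m_0 = 17/2, m_1 = 13, m_2 = -61/2.
On [1, 2], p'(x) = b_1 + 2c_1·(x - 1) + 3d_1·(x - 1)² with b_1 = Δ_1 - h_1(2m_1 + m_2)/6 = 35/4, c_1 = m_1/2 = 13/2, d_1 = (m_2 - m_1)/(6h_1) = -29/4. So p'(1) = 35/4.

8.7500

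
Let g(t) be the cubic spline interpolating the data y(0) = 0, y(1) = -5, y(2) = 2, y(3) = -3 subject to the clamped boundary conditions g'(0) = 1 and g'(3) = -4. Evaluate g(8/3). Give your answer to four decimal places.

With σ_i denoting the second derivative at x_i, h_i = 1, 1, 1, and Δ_i = (y_(i+1) − y_i)/h_i = -5, 7, -5:
  1·σ_0 + 4·σ_1 + 1·σ_2 = 6(Δ_1 - Δ_0) = 72
  1·σ_1 + 4·σ_2 + 1·σ_3 = 6(Δ_2 - Δ_1) = -72
Clamped end conditions give two more equations: 2h_0·σ_0 + h_0·σ_1 = 6(Δ_0 - g'(0)) = -36 and h_2·σ_2 + 2h_2·σ_3 = 6(g'(3) - Δ_2) = 6.
Solving the tridiagonal system: σ_0 = -106/3, σ_1 = 104/3, σ_2 = -94/3, σ_3 = 56/3.
On [2, 3], g(t) = 2 + 7/3·(t - 2) - 47/3·(t - 2)² + 25/3·(t - 2)³.
With (t - 2) = 2/3: g(8/3) = -76/81.

-0.9383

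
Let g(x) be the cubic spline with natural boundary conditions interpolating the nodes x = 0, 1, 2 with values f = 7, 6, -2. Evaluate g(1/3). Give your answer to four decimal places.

Let σ_i = g''(x_i). Step sizes h_i = 1, 1; slopes of the chords Δ_i = (y_(i+1) - y_i)/h_i = -1, -8.
  1·σ_0 + 4·σ_1 + 1·σ_2 = 6(Δ_1 - Δ_0) = -42
Natural end conditions: σ_0 = σ_2 = 0.
Forward elimination and back-substitution give σ_0 = 0, σ_1 = -21/2, σ_2 = 0.
On [0, 1], g(x) = 7 + 3/4·x + 0·x² - 7/4·x³.
With x = 1/3: g(1/3) = 194/27.

7.1852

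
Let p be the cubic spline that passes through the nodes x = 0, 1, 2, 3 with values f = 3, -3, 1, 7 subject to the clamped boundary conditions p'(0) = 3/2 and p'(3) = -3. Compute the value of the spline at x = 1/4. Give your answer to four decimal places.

With M_i denoting the second derivative at x_i, h_i = 1, 1, 1, and Δ_i = (y_(i+1) − y_i)/h_i = -6, 4, 6:
  1·M_0 + 4·M_1 + 1·M_2 = 6(Δ_1 - Δ_0) = 60
  1·M_1 + 4·M_2 + 1·M_3 = 6(Δ_2 - Δ_1) = 12
Clamped end conditions give two more equations: 2h_0·M_0 + h_0·M_1 = 6(Δ_0 - p'(0)) = -45 and h_2·M_2 + 2h_2·M_3 = 6(p'(3) - Δ_2) = -54.
Solving the tridiagonal system: M_0 = -168/5, M_1 = 111/5, M_2 = 24/5, M_3 = -147/5.
On [0, 1], p(x) = 3 + 3/2·x - 84/5·x² + 93/10·x³.
With x = 1/4: p(1/4) = 1581/640.

2.4703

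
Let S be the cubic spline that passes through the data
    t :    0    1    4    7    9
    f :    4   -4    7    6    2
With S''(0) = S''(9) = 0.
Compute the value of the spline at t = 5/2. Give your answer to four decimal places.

-1.7566

Put M_i = S'' at the i-th knot. Here h = (1, 3, 3, 2) and Δ = (-8, 11/3, -1/3, -2), so the interior equations h_(i-1)·M_(i-1) + 2(h_(i-1)+h_i)·M_i + h_i·M_(i+1) = 6(Δ_i − Δ_(i-1)) read
  1·M_0 + 8·M_1 + 3·M_2 = 6(Δ_1 - Δ_0) = 70
  3·M_1 + 12·M_2 + 3·M_3 = 6(Δ_2 - Δ_1) = -24
  3·M_2 + 10·M_3 + 2·M_4 = 6(Δ_3 - Δ_2) = -10
Natural end conditions: M_0 = M_4 = 0.
Forward elimination and back-substitution give M_0 = 0, M_1 = 200/19, M_2 = -90/19, M_3 = 8/19, M_4 = 0.
On [1, 4], S(t) = -4 - 256/57·(t - 1) + 100/19·(t - 1)² - 145/171·(t - 1)³.
With (t - 1) = 3/2: S(5/2) = -267/152.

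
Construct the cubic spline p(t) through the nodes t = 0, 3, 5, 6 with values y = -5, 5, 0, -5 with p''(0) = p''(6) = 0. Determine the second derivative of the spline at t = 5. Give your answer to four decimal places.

-1.4286

With M_i denoting the second derivative at x_i, h_i = 3, 2, 1, and Δ_i = (y_(i+1) − y_i)/h_i = 10/3, -5/2, -5:
  3·M_0 + 10·M_1 + 2·M_2 = 6(Δ_1 - Δ_0) = -35
  2·M_1 + 6·M_2 + 1·M_3 = 6(Δ_2 - Δ_1) = -15
Natural end conditions: M_0 = M_3 = 0.
Solving: M_0 = 0, M_1 = -45/14, M_2 = -10/7, M_3 = 0.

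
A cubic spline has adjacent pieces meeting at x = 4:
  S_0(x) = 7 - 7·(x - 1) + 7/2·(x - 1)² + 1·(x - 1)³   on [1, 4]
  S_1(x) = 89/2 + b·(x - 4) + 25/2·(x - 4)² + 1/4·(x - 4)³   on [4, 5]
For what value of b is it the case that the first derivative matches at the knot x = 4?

S_0'(x) = -7 + 7·(x - 1) + 3·(x - 1)², so S_0'(4) = 41. On the right, S_1'(4) = b, so b = 41.

41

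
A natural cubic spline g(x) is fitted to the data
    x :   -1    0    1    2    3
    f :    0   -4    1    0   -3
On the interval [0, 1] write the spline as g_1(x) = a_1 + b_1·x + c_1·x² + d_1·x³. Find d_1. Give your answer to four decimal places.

-5.0179

With M_i denoting the second derivative at x_i, h_i = 1, 1, 1, 1, and Δ_i = (y_(i+1) − y_i)/h_i = -4, 5, -1, -3:
  1·M_0 + 4·M_1 + 1·M_2 = 6(Δ_1 - Δ_0) = 54
  1·M_1 + 4·M_2 + 1·M_3 = 6(Δ_2 - Δ_1) = -36
  1·M_2 + 4·M_3 + 1·M_4 = 6(Δ_3 - Δ_2) = -12
Natural end conditions: M_0 = M_4 = 0.
Solving the tridiagonal system: M_0 = 0, M_1 = 471/28, M_2 = -93/7, M_3 = 9/28, M_4 = 0.
On [0, 1], with g_1(x) = a_1 + b_1·x + c_1·x² + d_1·x³: c_1 = M_1/2 = 471/56, d_1 = (M_2 - M_1)/(6h_1) = -281/56, b_1 = Δ_1 - h_1(2M_1 + M_2)/6 = 45/28.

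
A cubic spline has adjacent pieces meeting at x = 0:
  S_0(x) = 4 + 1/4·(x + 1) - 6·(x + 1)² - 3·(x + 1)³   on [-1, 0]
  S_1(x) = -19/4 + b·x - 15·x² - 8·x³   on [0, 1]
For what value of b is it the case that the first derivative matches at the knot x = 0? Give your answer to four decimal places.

-20.7500

S_0'(x) = 1/4 - 12·(x + 1) - 9·(x + 1)², so S_0'(0) = -83/4. On the right, S_1'(0) = b, so b = -83/4.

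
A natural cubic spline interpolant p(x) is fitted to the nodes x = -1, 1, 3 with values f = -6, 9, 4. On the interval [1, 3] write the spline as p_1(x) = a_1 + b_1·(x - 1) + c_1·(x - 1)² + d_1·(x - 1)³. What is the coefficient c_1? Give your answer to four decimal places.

Let M_i = p''(x_i). Step sizes h_i = 2, 2; slopes of the chords Δ_i = (y_(i+1) - y_i)/h_i = 15/2, -5/2.
  2·M_0 + 8·M_1 + 2·M_2 = 6(Δ_1 - Δ_0) = -60
Natural end conditions: M_0 = M_2 = 0.
Hence M_0 = 0, M_1 = -15/2, M_2 = 0.
On [1, 3], with p_1(x) = a_1 + b_1·(x - 1) + c_1·(x - 1)² + d_1·(x - 1)³: c_1 = M_1/2 = -15/4, d_1 = (M_2 - M_1)/(6h_1) = 5/8, b_1 = Δ_1 - h_1(2M_1 + M_2)/6 = 5/2.

-3.7500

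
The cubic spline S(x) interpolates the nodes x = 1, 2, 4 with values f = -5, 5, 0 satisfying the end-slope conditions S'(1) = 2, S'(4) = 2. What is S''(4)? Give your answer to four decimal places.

19.2500

With M_i denoting the second derivative at x_i, h_i = 1, 2, and Δ_i = (y_(i+1) − y_i)/h_i = 10, -5/2:
  1·M_0 + 6·M_1 + 2·M_2 = 6(Δ_1 - Δ_0) = -75
Clamped end conditions give two more equations: 2h_0·M_0 + h_0·M_1 = 6(Δ_0 - S'(1)) = 48 and h_1·M_1 + 2h_1·M_2 = 6(S'(4) - Δ_1) = 27.
Solving: M_0 = 73/2, M_1 = -25, M_2 = 77/4.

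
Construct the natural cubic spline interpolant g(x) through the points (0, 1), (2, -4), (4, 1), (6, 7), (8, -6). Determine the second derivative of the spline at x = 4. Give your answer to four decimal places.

1.3929

Let M_i = g''(x_i). Step sizes h_i = 2, 2, 2, 2; slopes of the chords Δ_i = (y_(i+1) - y_i)/h_i = -5/2, 5/2, 3, -13/2.
  2·M_0 + 8·M_1 + 2·M_2 = 6(Δ_1 - Δ_0) = 30
  2·M_1 + 8·M_2 + 2·M_3 = 6(Δ_2 - Δ_1) = 3
  2·M_2 + 8·M_3 + 2·M_4 = 6(Δ_3 - Δ_2) = -57
Natural end conditions: M_0 = M_4 = 0.
Solving: M_0 = 0, M_1 = 381/112, M_2 = 39/28, M_3 = -837/112, M_4 = 0.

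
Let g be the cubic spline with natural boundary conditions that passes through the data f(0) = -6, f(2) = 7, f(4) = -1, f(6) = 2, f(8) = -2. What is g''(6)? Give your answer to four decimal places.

Write m_i for g''(x_i). With h_i = 2, 2, 2, 2 and divided differences Δ_i = 13/2, -4, 3/2, -2, the continuity of g' gives the tridiagonal system
  2·m_0 + 8·m_1 + 2·m_2 = 6(Δ_1 - Δ_0) = -63
  2·m_1 + 8·m_2 + 2·m_3 = 6(Δ_2 - Δ_1) = 33
  2·m_2 + 8·m_3 + 2·m_4 = 6(Δ_3 - Δ_2) = -21
Natural end conditions: m_0 = m_4 = 0.
Forward elimination and back-substitution give m_0 = 0, m_1 = -549/56, m_2 = 54/7, m_3 = -255/56, m_4 = 0.

-4.5536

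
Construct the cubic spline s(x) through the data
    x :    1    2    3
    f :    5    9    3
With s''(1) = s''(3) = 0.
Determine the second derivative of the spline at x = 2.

Write M_i for s''(x_i). With h_i = 1, 1 and divided differences Δ_i = 4, -6, the continuity of s' gives the tridiagonal system
  1·M_0 + 4·M_1 + 1·M_2 = 6(Δ_1 - Δ_0) = -60
Natural end conditions: M_0 = M_2 = 0.
Hence M_0 = 0, M_1 = -15, M_2 = 0.

-15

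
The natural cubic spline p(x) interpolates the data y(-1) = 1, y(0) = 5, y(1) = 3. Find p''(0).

Write m_i for p''(x_i). With h_i = 1, 1 and divided differences Δ_i = 4, -2, the continuity of p' gives the tridiagonal system
  1·m_0 + 4·m_1 + 1·m_2 = 6(Δ_1 - Δ_0) = -36
Natural end conditions: m_0 = m_2 = 0.
Forward elimination and back-substitution give m_0 = 0, m_1 = -9, m_2 = 0.

-9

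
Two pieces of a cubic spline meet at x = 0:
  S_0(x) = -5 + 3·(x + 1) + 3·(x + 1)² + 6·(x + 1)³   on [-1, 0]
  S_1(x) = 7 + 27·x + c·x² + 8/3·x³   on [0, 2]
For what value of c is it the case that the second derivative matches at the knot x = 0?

S_0''(x) = 6 + 36·(x + 1), so S_0''(0) = 42. On the right, S_1''(0) = 2c, so c = 21.

21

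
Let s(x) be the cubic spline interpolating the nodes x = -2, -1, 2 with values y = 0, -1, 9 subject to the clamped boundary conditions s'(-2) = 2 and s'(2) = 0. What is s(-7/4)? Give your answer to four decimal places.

Write M_i for s''(x_i). With h_i = 1, 3 and divided differences Δ_i = -1, 10/3, the continuity of s' gives the tridiagonal system
  1·M_0 + 8·M_1 + 3·M_2 = 6(Δ_1 - Δ_0) = 26
Clamped end conditions give two more equations: 2h_0·M_0 + h_0·M_1 = 6(Δ_0 - s'(-2)) = -18 and h_1·M_1 + 2h_1·M_2 = 6(s'(2) - Δ_1) = -20.
Solving the tridiagonal system: M_0 = -51/4, M_1 = 15/2, M_2 = -85/12.
On [-2, -1], s(x) = 0 + 2·(x + 2) - 51/8·(x + 2)² + 27/8·(x + 2)³.
With (x + 2) = 1/4: s(-7/4) = 79/512.

0.1543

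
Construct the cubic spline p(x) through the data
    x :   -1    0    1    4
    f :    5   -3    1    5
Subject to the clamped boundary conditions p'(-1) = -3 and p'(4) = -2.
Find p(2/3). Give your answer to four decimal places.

-1.3244

Put m_i = p'' at the i-th knot. Here h = (1, 1, 3) and Δ = (-8, 4, 4/3), so the interior equations h_(i-1)·m_(i-1) + 2(h_(i-1)+h_i)·m_i + h_i·m_(i+1) = 6(Δ_i − Δ_(i-1)) read
  1·m_0 + 4·m_1 + 1·m_2 = 6(Δ_1 - Δ_0) = 72
  1·m_1 + 8·m_2 + 3·m_3 = 6(Δ_2 - Δ_1) = -16
Clamped end conditions give two more equations: 2h_0·m_0 + h_0·m_1 = 6(Δ_0 - p'(-1)) = -30 and h_2·m_2 + 2h_2·m_3 = 6(p'(4) - Δ_2) = -20.
Solving the tridiagonal system: m_0 = -816/29, m_1 = 762/29, m_2 = -144/29, m_3 = -74/87.
On [0, 1], p(x) = -3 - 114/29·x + 381/29·x² - 151/29·x³.
With x = 2/3: p(2/3) = -1037/783.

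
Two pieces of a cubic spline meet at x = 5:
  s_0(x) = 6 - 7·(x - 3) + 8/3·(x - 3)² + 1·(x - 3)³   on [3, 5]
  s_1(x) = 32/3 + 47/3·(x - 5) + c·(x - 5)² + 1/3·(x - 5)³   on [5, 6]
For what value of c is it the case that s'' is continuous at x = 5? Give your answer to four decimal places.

8.6667

s_0''(x) = 16/3 + 6·(x - 3), so s_0''(5) = 52/3. On the right, s_1''(5) = 2c, so c = 26/3.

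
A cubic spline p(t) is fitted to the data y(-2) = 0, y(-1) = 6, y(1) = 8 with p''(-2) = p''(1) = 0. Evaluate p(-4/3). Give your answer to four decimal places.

With M_i denoting the second derivative at x_i, h_i = 1, 2, and Δ_i = (y_(i+1) − y_i)/h_i = 6, 1:
  1·M_0 + 6·M_1 + 2·M_2 = 6(Δ_1 - Δ_0) = -30
Natural end conditions: M_0 = M_2 = 0.
Solving: M_0 = 0, M_1 = -5, M_2 = 0.
On [-2, -1], p(t) = 0 + 41/6·(t + 2) + 0·(t + 2)² - 5/6·(t + 2)³.
With (t + 2) = 2/3: p(-4/3) = 349/81.

4.3086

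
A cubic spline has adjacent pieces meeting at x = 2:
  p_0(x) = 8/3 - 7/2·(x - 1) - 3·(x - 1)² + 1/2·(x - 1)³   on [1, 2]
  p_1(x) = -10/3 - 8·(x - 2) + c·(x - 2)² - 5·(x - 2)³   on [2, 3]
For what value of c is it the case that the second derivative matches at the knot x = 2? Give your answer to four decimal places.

p_0''(x) = -6 + 3·(x - 1), so p_0''(2) = -3. On the right, p_1''(2) = 2c, so c = -3/2.

-1.5000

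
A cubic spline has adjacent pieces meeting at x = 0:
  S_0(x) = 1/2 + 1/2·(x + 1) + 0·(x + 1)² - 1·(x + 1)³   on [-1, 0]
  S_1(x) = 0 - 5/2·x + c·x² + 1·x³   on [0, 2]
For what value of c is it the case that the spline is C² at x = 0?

S_0''(x) = 0 - 6·(x + 1), so S_0''(0) = -6. On the right, S_1''(0) = 2c, so c = -3.

-3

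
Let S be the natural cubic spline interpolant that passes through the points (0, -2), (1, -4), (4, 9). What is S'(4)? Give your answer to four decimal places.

Write σ_i for S''(x_i). With h_i = 1, 3 and divided differences Δ_i = -2, 13/3, the continuity of S' gives the tridiagonal system
  1·σ_0 + 8·σ_1 + 3·σ_2 = 6(Δ_1 - Δ_0) = 38
Natural end conditions: σ_0 = σ_2 = 0.
Solving: σ_0 = 0, σ_1 = 19/4, σ_2 = 0.
On [1, 4], S'(x) = b_1 + 2c_1·(x - 1) + 3d_1·(x - 1)² with b_1 = Δ_1 - h_1(2σ_1 + σ_2)/6 = -5/12, c_1 = σ_1/2 = 19/8, d_1 = (σ_2 - σ_1)/(6h_1) = -19/72. So S'(4) = 161/24.

6.7083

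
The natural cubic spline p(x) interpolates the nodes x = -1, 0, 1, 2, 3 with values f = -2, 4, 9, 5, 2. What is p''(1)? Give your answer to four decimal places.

-15.4286

Put m_i = p'' at the i-th knot. Here h = (1, 1, 1, 1) and Δ = (6, 5, -4, -3), so the interior equations h_(i-1)·m_(i-1) + 2(h_(i-1)+h_i)·m_i + h_i·m_(i+1) = 6(Δ_i − Δ_(i-1)) read
  1·m_0 + 4·m_1 + 1·m_2 = 6(Δ_1 - Δ_0) = -6
  1·m_1 + 4·m_2 + 1·m_3 = 6(Δ_2 - Δ_1) = -54
  1·m_2 + 4·m_3 + 1·m_4 = 6(Δ_3 - Δ_2) = 6
Natural end conditions: m_0 = m_4 = 0.
Forward elimination and back-substitution give m_0 = 0, m_1 = 33/14, m_2 = -108/7, m_3 = 75/14, m_4 = 0.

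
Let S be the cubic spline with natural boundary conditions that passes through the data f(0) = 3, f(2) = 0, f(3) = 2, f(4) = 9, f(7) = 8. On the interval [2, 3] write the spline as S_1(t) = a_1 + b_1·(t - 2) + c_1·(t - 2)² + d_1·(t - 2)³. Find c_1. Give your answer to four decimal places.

1.0309

Let m_i = S''(x_i). Step sizes h_i = 2, 1, 1, 3; slopes of the chords Δ_i = (y_(i+1) - y_i)/h_i = -3/2, 2, 7, -1/3.
  2·m_0 + 6·m_1 + 1·m_2 = 6(Δ_1 - Δ_0) = 21
  1·m_1 + 4·m_2 + 1·m_3 = 6(Δ_2 - Δ_1) = 30
  1·m_2 + 8·m_3 + 3·m_4 = 6(Δ_3 - Δ_2) = -44
Natural end conditions: m_0 = m_4 = 0.
Hence m_0 = 0, m_1 = 367/178, m_2 = 768/89, m_3 = -1171/178, m_4 = 0.
On [2, 3], with S_1(t) = a_1 + b_1·(t - 2) + c_1·(t - 2)² + d_1·(t - 2)³: c_1 = m_1/2 = 367/356, d_1 = (m_2 - m_1)/(6h_1) = 1169/1068, b_1 = Δ_1 - h_1(2m_1 + m_2)/6 = -67/534.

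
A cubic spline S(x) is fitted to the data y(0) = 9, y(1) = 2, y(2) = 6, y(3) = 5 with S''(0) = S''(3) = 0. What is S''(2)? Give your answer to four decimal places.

Let M_i = S''(x_i). Step sizes h_i = 1, 1, 1; slopes of the chords Δ_i = (y_(i+1) - y_i)/h_i = -7, 4, -1.
  1·M_0 + 4·M_1 + 1·M_2 = 6(Δ_1 - Δ_0) = 66
  1·M_1 + 4·M_2 + 1·M_3 = 6(Δ_2 - Δ_1) = -30
Natural end conditions: M_0 = M_3 = 0.
Solving the tridiagonal system: M_0 = 0, M_1 = 98/5, M_2 = -62/5, M_3 = 0.

-12.4000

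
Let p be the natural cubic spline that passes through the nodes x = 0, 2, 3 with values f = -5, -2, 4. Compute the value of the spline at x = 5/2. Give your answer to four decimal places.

With M_i denoting the second derivative at x_i, h_i = 2, 1, and Δ_i = (y_(i+1) − y_i)/h_i = 3/2, 6:
  2·M_0 + 6·M_1 + 1·M_2 = 6(Δ_1 - Δ_0) = 27
Natural end conditions: M_0 = M_2 = 0.
Solving the tridiagonal system: M_0 = 0, M_1 = 9/2, M_2 = 0.
On [2, 3], p(x) = -2 + 9/2·(x - 2) + 9/4·(x - 2)² - 3/4·(x - 2)³.
With (x - 2) = 1/2: p(5/2) = 23/32.

0.7188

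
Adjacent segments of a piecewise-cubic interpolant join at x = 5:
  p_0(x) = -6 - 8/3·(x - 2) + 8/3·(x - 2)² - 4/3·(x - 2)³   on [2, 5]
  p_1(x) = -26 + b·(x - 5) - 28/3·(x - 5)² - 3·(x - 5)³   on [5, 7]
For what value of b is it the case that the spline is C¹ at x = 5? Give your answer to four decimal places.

p_0'(x) = -8/3 + 16/3·(x - 2) - 4·(x - 2)², so p_0'(5) = -68/3. On the right, p_1'(5) = b, so b = -68/3.

-22.6667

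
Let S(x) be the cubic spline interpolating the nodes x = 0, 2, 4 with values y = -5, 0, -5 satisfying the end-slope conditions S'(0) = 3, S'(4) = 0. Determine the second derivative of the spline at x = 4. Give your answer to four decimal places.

6.7500

Put σ_i = S'' at the i-th knot. Here h = (2, 2) and Δ = (5/2, -5/2), so the interior equations h_(i-1)·σ_(i-1) + 2(h_(i-1)+h_i)·σ_i + h_i·σ_(i+1) = 6(Δ_i − Δ_(i-1)) read
  2·σ_0 + 8·σ_1 + 2·σ_2 = 6(Δ_1 - Δ_0) = -30
Clamped end conditions give two more equations: 2h_0·σ_0 + h_0·σ_1 = 6(Δ_0 - S'(0)) = -3 and h_1·σ_1 + 2h_1·σ_2 = 6(S'(4) - Δ_1) = 15.
Forward elimination and back-substitution give σ_0 = 9/4, σ_1 = -6, σ_2 = 27/4.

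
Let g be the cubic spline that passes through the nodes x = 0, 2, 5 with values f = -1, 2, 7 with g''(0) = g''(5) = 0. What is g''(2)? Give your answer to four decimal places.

0.1000

Let M_i = g''(x_i). Step sizes h_i = 2, 3; slopes of the chords Δ_i = (y_(i+1) - y_i)/h_i = 3/2, 5/3.
  2·M_0 + 10·M_1 + 3·M_2 = 6(Δ_1 - Δ_0) = 1
Natural end conditions: M_0 = M_2 = 0.
Forward elimination and back-substitution give M_0 = 0, M_1 = 1/10, M_2 = 0.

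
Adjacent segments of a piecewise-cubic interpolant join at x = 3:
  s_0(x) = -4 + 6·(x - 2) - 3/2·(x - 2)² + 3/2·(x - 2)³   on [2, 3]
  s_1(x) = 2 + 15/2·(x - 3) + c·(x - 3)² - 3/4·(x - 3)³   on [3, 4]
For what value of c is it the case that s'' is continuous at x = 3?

s_0''(x) = -3 + 9·(x - 2), so s_0''(3) = 6. On the right, s_1''(3) = 2c, so c = 3.

3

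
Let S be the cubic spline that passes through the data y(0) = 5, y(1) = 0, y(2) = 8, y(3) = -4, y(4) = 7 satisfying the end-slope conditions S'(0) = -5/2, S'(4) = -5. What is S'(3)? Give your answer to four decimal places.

1.5982

Put m_i = S'' at the i-th knot. Here h = (1, 1, 1, 1) and Δ = (-5, 8, -12, 11), so the interior equations h_(i-1)·m_(i-1) + 2(h_(i-1)+h_i)·m_i + h_i·m_(i+1) = 6(Δ_i − Δ_(i-1)) read
  1·m_0 + 4·m_1 + 1·m_2 = 6(Δ_1 - Δ_0) = 78
  1·m_1 + 4·m_2 + 1·m_3 = 6(Δ_2 - Δ_1) = -120
  1·m_2 + 4·m_3 + 1·m_4 = 6(Δ_3 - Δ_2) = 138
Clamped end conditions give two more equations: 2h_0·m_0 + h_0·m_1 = 6(Δ_0 - S'(0)) = -15 and h_3·m_3 + 2h_3·m_4 = 6(S'(4) - Δ_3) = -96.
Solving: m_0 = -1565/56, m_1 = 1145/28, m_2 = -461/8, m_3 = 1949/28, m_4 = -4637/56.
On [3, 4], S'(x) = b_3 + 2c_3·(x - 3) + 3d_3·(x - 3)² with b_3 = Δ_3 - h_3(2m_3 + m_4)/6 = 179/112, c_3 = m_3/2 = 1949/56, d_3 = (m_4 - m_3)/(6h_3) = -2845/112. So S'(3) = 179/112.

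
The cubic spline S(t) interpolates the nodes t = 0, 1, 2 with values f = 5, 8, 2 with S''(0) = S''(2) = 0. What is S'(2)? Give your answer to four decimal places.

With σ_i denoting the second derivative at x_i, h_i = 1, 1, and Δ_i = (y_(i+1) − y_i)/h_i = 3, -6:
  1·σ_0 + 4·σ_1 + 1·σ_2 = 6(Δ_1 - Δ_0) = -54
Natural end conditions: σ_0 = σ_2 = 0.
Solving: σ_0 = 0, σ_1 = -27/2, σ_2 = 0.
On [1, 2], S'(t) = b_1 + 2c_1·(t - 1) + 3d_1·(t - 1)² with b_1 = Δ_1 - h_1(2σ_1 + σ_2)/6 = -3/2, c_1 = σ_1/2 = -27/4, d_1 = (σ_2 - σ_1)/(6h_1) = 9/4. So S'(2) = -33/4.

-8.2500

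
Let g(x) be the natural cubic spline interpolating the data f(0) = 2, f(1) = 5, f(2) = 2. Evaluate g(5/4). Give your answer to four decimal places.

Put M_i = g'' at the i-th knot. Here h = (1, 1) and Δ = (3, -3), so the interior equations h_(i-1)·M_(i-1) + 2(h_(i-1)+h_i)·M_i + h_i·M_(i+1) = 6(Δ_i − Δ_(i-1)) read
  1·M_0 + 4·M_1 + 1·M_2 = 6(Δ_1 - Δ_0) = -36
Natural end conditions: M_0 = M_2 = 0.
Forward elimination and back-substitution give M_0 = 0, M_1 = -9, M_2 = 0.
On [1, 2], g(x) = 5 + 0·(x - 1) - 9/2·(x - 1)² + 3/2·(x - 1)³.
With (x - 1) = 1/4: g(5/4) = 607/128.

4.7422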